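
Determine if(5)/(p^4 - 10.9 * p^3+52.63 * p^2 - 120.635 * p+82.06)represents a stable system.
Denominator: p^4 - 10.9*p^3 + 52.63*p^2 - 120.635*p + 82.06 = (p - 1.1)(p - 4)(p^2 - 5.8*p + 18.65). Poles: 1.1, 2.9 + 3.2j, 2.9 - 3.2j, 4. All Re(p)<0: No (unstable)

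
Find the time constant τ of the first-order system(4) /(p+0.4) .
First-order system: τ = -1/pole. Pole = -0.4. τ = -1/(-0.4) = 2.5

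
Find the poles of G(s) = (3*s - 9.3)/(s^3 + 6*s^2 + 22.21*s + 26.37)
Set denominator = 0: s^3 + 6*s^2 + 22.21*s + 26.37 = (s + 1.8)(s^2 + 4.2*s + 14.65) = 0 → Poles: -1.8, -2.1 + 3.2j, -2.1 - 3.2j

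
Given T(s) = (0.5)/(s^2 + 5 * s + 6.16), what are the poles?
Set denominator = 0: s^2 + 5*s + 6.16 = (s + 2.8)(s + 2.2) = 0 → Poles: -2.2, -2.8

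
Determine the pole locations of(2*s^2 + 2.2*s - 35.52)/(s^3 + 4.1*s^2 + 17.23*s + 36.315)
Set denominator = 0: s^3 + 4.1*s^2 + 17.23*s + 36.315 = (s + 2.7)(s^2 + 1.4*s + 13.45) = 0 → Poles: -0.7 + 3.6j, -0.7 - 3.6j, -2.7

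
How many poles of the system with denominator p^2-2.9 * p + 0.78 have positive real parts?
p^2 - 2.9*p + 0.78 = (p - 0.3)(p - 2.6). Poles: 0.3, 2.6. RHP poles (Re>0): 2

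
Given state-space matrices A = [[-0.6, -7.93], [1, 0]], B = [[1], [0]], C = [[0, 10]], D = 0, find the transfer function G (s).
G(s) = C(sI - A)⁻¹B + D.
Characteristic polynomial det(sI - A) = s^2 + 0.6*s + 7.93.
Numerator from C·adj(sI-A)·B + D·det(sI-A) = 10.
G(s) = (10)/(s^2 + 0.6*s + 7.93)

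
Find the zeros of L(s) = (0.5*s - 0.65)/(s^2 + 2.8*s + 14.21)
Set numerator = 0: 0.5*s - 0.65 = 0 → Zeros: 1.3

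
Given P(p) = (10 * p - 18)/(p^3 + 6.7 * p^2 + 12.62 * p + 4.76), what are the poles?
Set denominator = 0: p^3 + 6.7*p^2 + 12.62*p + 4.76 = (p + 0.5)(p + 3.4)(p + 2.8) = 0 → Poles: -0.5, -2.8, -3.4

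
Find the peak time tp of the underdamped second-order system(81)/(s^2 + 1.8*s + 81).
Standard form: ωn²/(s²+2ζωn·s+ωn²) → ωn = 9, ζ = 0.1.
ωd = ωn·√(1-ζ²) = 9·√(1-0.1²) = 8.955.
tp = π/ωd = π/8.955 = 0.3508 s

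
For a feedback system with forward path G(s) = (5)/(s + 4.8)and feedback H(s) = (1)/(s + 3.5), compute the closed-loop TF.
Closed-loop T = G/(1+GH).
Numerator: G_num * H_den = 5*s + 17.5.
Denominator: G_den * H_den + G_num * H_num = (s^2 + 8.3*s + 16.8) + (5) = s^2 + 8.3*s + 21.8.
T(s) = (5*s + 17.5)/(s^2 + 8.3*s + 21.8)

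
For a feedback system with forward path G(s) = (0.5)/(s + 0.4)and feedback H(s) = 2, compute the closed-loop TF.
Closed-loop T = G/(1+GH).
Numerator: G_num * H_den = 0.5.
Denominator: G_den * H_den + G_num * H_num = (s + 0.4) + (1) = s + 1.4.
T(s) = (0.5)/(s + 1.4)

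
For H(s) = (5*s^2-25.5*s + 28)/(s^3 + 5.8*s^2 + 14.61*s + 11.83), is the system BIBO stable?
Denominator: s^3 + 5.8*s^2 + 14.61*s + 11.83 = (s + 1.4)(s^2 + 4.4*s + 8.45). Poles: -1.4, -2.2 + 1.9j, -2.2 - 1.9j. All Re(p)<0: Yes (stable)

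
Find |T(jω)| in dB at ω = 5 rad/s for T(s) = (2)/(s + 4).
Substitute s = j*5: T(j5) = 0.195122 - 0.243902j.
|T(j5)| = sqrt(Re² + Im²) = 0.3123.
20*log₁₀(0.3123) = -10.11 dB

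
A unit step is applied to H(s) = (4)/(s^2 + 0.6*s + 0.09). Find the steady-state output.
FVT: lim_{t→∞} y(t) = lim_{s→0} s*Y(s) where Y(s) = H(s)/s.
= lim_{s→0} H(s) = H(0) = num(0)/den(0) = 4/0.09 = 44.44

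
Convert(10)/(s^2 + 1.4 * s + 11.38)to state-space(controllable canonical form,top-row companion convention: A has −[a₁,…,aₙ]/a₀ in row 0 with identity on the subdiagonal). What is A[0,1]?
Reachable canonical form for den = s^2 + 1.4*s + 11.38: top row of A = -[a₁,a₂,...,aₙ]/a₀, ones on the subdiagonal, zeros elsewhere.
A = [[-1.4, -11.38], [1, 0]].
A[0,1] = -11.38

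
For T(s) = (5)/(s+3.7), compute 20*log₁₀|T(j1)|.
Substitute s = j*1: T(j1) = 1.25936 - 0.340368j.
|T(j1)| = sqrt(Re² + Im²) = 1.305.
20*log₁₀(1.305) = 2.31 dB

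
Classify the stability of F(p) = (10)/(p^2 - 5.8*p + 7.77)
Denominator: p^2 - 5.8*p + 7.77 = (p - 3.7)(p - 2.1). Poles: 2.1, 3.7. Unstable (2 pole(s) in RHP)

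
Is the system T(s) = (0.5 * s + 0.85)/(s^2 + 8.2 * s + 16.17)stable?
Denominator: s^2 + 8.2*s + 16.17 = (s + 4.9)(s + 3.3). Poles: -3.3, -4.9. All Re(p)<0: Yes (stable)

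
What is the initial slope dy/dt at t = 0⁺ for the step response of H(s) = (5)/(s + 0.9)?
IVT: y'(0⁺) = lim_{s→∞} s²·Y(s) = lim_{s→∞} s·H(s).
deg(num) = 0, deg(den) = 1, relative degree = 1, so s·H(s) → (leading num)/(leading den) = 5/1 = 5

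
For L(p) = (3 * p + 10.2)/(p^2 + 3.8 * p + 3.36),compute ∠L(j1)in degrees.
Substitute p = j*1: L(j1) = 1.77275 - 1.58324j.
∠L(j1) = atan2(Im, Re) = atan2(-1.58324, 1.77275) = -41.77°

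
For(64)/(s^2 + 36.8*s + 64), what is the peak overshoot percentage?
Standard form: ωn²/(s²+2ζωn·s+ωn²) → ωn = 8, ζ = 2.3.
ζ ≥ 1, so the response is non-oscillatory: peak overshoot = 0%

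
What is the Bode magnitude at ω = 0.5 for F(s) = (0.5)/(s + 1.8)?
Substitute s = j*0.5: F(j0.5) = 0.25788 - 0.0716332j.
|F(j0.5)| = sqrt(Re² + Im²) = 0.2676.
20*log₁₀(0.2676) = -11.45 dB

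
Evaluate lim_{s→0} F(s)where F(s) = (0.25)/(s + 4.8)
DC gain = F(0) = num(0)/den(0) = 0.25/4.8 = 0.05208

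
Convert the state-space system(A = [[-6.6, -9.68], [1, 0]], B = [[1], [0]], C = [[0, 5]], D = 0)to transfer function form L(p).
L(p) = C(pI - A)⁻¹B + D.
Characteristic polynomial det(pI - A) = p^2 + 6.6*p + 9.68.
Numerator from C·adj(pI-A)·B + D·det(pI-A) = 5.
L(p) = (5)/(p^2 + 6.6*p + 9.68)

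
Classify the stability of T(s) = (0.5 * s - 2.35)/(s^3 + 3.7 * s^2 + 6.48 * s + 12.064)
Denominator: s^3 + 3.7*s^2 + 6.48*s + 12.064 = (s + 2.9)(s^2 + 0.8*s + 4.16). Poles: -0.4 + 2j, -0.4 - 2j, -2.9. Stable (all poles in LHP)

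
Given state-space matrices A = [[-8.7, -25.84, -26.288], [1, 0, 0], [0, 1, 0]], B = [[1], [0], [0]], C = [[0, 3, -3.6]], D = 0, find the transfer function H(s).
H(s) = C(sI - A)⁻¹B + D.
Characteristic polynomial det(sI - A) = s^3 + 8.7*s^2 + 25.84*s + 26.288.
Numerator from C·adj(sI-A)·B + D·det(sI-A) = 3*s - 3.6.
H(s) = (3*s - 3.6)/(s^3 + 8.7*s^2 + 25.84*s + 26.288)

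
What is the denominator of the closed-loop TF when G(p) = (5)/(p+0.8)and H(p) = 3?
Characteristic poly = G_den * H_den + G_num * H_num = (p + 0.8) + (15) = p + 15.8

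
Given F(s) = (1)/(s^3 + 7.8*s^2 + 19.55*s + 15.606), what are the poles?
Set denominator = 0: s^3 + 7.8*s^2 + 19.55*s + 15.606 = (s + 1.7)(s + 2.7)(s + 3.4) = 0 → Poles: -1.7, -2.7, -3.4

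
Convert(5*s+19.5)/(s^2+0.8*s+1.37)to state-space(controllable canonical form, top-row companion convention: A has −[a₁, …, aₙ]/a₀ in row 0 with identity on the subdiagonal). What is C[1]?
Reachable canonical form: C = numerator coefficients (right-aligned, zero-padded to length n).
num = 5*s + 19.5, C = [[5, 19.5]].
C[1] = 19.5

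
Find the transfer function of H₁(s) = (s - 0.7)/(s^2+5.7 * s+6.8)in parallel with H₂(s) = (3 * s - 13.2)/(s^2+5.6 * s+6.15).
Parallel: H = H₁ + H₂ = (n₁·d₂ + n₂·d₁)/(d₁·d₂).
n₁·d₂ = s^3 + 4.9*s^2 + 2.23*s - 4.305. n₂·d₁ = 3*s^3 + 3.9*s^2 - 54.84*s - 89.76. Sum = 4*s^3 + 8.8*s^2 - 52.61*s - 94.065. d₁·d₂ = s^4 + 11.3*s^3 + 44.87*s^2 + 73.135*s + 41.82.
H(s) = (4*s^3 + 8.8*s^2 - 52.61*s - 94.065)/(s^4 + 11.3*s^3 + 44.87*s^2 + 73.135*s + 41.82)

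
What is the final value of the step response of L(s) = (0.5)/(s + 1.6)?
FVT: lim_{t→∞} y(t) = lim_{s→0} s*Y(s) where Y(s) = L(s)/s.
= lim_{s→0} L(s) = L(0) = num(0)/den(0) = 0.5/1.6 = 0.3125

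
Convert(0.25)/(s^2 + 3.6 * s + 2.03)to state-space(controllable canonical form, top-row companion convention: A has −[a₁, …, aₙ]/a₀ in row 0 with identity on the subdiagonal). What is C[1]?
Reachable canonical form: C = numerator coefficients (right-aligned, zero-padded to length n).
num = 0.25, C = [[0, 0.25]].
C[1] = 0.25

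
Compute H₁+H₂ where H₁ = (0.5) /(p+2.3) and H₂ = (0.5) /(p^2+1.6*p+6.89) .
Parallel: H = H₁ + H₂ = (n₁·d₂ + n₂·d₁)/(d₁·d₂).
n₁·d₂ = 0.5*p^2 + 0.8*p + 3.445. n₂·d₁ = 0.5*p + 1.15. Sum = 0.5*p^2 + 1.3*p + 4.595. d₁·d₂ = p^3 + 3.9*p^2 + 10.57*p + 15.847.
H(p) = (0.5*p^2 + 1.3*p + 4.595)/(p^3 + 3.9*p^2 + 10.57*p + 15.847)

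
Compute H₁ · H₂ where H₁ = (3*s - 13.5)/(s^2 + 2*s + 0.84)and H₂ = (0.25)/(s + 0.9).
Series: H = H₁ · H₂ = (n₁·n₂)/(d₁·d₂).
Num: n₁·n₂ = 0.75*s - 3.375. Den: d₁·d₂ = s^3 + 2.9*s^2 + 2.64*s + 0.756.
H(s) = (0.75*s - 3.375)/(s^3 + 2.9*s^2 + 2.64*s + 0.756)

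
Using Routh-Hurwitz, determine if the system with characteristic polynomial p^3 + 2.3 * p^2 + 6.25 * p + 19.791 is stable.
Routh array:
p^3: [1, 6.25]; p^2: [2.3, 19.791]; p^1: [-2.35478]; p^0: [19.791]
First column: [1, 2.3, -2.35478, 19.791]. Sign changes = 2.
No, unstable (2 RHP root(s))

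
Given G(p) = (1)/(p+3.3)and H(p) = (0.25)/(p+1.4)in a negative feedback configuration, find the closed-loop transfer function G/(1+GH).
Closed-loop T = G/(1+GH).
Numerator: G_num * H_den = p + 1.4.
Denominator: G_den * H_den + G_num * H_num = (p^2 + 4.7*p + 4.62) + (0.25) = p^2 + 4.7*p + 4.87.
T(p) = (p + 1.4)/(p^2 + 4.7*p + 4.87)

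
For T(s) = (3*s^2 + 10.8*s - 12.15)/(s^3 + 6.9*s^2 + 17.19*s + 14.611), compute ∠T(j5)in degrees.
Substitute s = j*5: T(j5) = 0.44044 - 0.450945j.
∠T(j5) = atan2(Im, Re) = atan2(-0.450945, 0.44044) = -45.68°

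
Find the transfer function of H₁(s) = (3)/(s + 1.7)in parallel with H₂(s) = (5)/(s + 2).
Parallel: H = H₁ + H₂ = (n₁·d₂ + n₂·d₁)/(d₁·d₂).
n₁·d₂ = 3*s + 6. n₂·d₁ = 5*s + 8.5. Sum = 8*s + 14.5. d₁·d₂ = s^2 + 3.7*s + 3.4.
H(s) = (8*s + 14.5)/(s^2 + 3.7*s + 3.4)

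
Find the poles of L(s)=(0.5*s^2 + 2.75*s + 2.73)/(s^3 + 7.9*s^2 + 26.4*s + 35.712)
Set denominator = 0: s^3 + 7.9*s^2 + 26.4*s + 35.712 = (s + 3.1)(s^2 + 4.8*s + 11.52) = 0 → Poles: -2.4 + 2.4j, -2.4 - 2.4j, -3.1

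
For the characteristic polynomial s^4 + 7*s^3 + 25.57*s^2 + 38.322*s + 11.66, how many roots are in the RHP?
s^4 + 7*s^3 + 25.57*s^2 + 38.322*s + 11.66 = (s + 0.4)(s + 2.2)(s^2 + 4.4*s + 13.25). Poles: -0.4, -2.2, -2.2 + 2.9j, -2.2 - 2.9j. RHP poles (Re>0): 0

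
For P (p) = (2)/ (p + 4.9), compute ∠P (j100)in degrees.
Substitute p = j*100: P(j100) = 0.000977653 - 0.0199521j.
∠P(j100) = atan2(Im, Re) = atan2(-0.0199521, 0.000977653) = -87.19°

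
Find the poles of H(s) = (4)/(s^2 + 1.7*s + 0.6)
Set denominator = 0: s^2 + 1.7*s + 0.6 = (s + 1.2)(s + 0.5) = 0 → Poles: -0.5, -1.2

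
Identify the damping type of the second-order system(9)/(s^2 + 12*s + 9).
Standard form: ωn²/(s²+2ζωn·s+ωn²) gives ωn=3, ζ=2.
Overdamped (ζ = 2 > 1)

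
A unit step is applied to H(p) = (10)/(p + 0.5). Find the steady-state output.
FVT: lim_{t→∞} y(t) = lim_{p→0} p*Y(p) where Y(p) = H(p)/p.
= lim_{p→0} H(p) = H(0) = num(0)/den(0) = 10/0.5 = 20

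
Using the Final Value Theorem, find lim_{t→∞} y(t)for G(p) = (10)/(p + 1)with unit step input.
FVT: lim_{t→∞} y(t) = lim_{p→0} p*Y(p) where Y(p) = G(p)/p.
= lim_{p→0} G(p) = G(0) = num(0)/den(0) = 10/1 = 10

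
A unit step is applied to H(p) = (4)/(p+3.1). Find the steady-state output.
FVT: lim_{t→∞} y(t) = lim_{p→0} p*Y(p) where Y(p) = H(p)/p.
= lim_{p→0} H(p) = H(0) = num(0)/den(0) = 4/3.1 = 1.29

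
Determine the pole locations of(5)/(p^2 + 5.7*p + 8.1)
Set denominator = 0: p^2 + 5.7*p + 8.1 = (p + 3)(p + 2.7) = 0 → Poles: -2.7, -3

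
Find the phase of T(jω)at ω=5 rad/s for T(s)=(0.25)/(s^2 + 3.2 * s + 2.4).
Substitute s = j*5: T(j5) = -0.00736867 - 0.00521676j.
∠T(j5) = atan2(Im, Re) = atan2(-0.00521676, -0.00736867) = -144.70°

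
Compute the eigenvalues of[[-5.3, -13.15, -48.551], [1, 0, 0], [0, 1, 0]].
Eigenvalues solve det(λI - A) = 0.
Characteristic polynomial: λ^3 + 5.3*λ^2 + 13.15*λ + 48.551 = 0.
Factor: (λ + 4.7)(λ^2 + 0.6*λ + 10.33) = 0.
Roots: -0.3 + 3.2j, -0.3 - 3.2j, -4.7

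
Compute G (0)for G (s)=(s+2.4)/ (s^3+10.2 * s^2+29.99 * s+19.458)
DC gain = G(0) = num(0)/den(0) = 2.4/19.458 = 0.1233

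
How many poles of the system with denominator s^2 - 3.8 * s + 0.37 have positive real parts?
s^2 - 3.8*s + 0.37 = (s - 0.1)(s - 3.7). Poles: 0.1, 3.7. RHP poles (Re>0): 2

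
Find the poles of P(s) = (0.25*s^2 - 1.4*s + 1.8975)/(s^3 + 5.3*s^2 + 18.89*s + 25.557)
Set denominator = 0: s^3 + 5.3*s^2 + 18.89*s + 25.557 = (s + 2.1)(s^2 + 3.2*s + 12.17) = 0 → Poles: -1.6 + 3.1j, -1.6 - 3.1j, -2.1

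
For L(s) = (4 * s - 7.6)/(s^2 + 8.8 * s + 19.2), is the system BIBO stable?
Denominator: s^2 + 8.8*s + 19.2 = (s + 4.8)(s + 4). Poles: -4, -4.8. All Re(p)<0: Yes (stable)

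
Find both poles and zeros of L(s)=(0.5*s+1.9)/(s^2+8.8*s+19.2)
Set denominator = 0: s^2 + 8.8*s + 19.2 = (s + 4)(s + 4.8) = 0 → Poles: -4, -4.8
Set numerator = 0: 0.5*s + 1.9 = 0 → Zeros: -3.8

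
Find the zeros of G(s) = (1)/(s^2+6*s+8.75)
Numerator is a nonzero constant (1) → Zeros: none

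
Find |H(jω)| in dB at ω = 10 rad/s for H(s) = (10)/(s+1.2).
Substitute s = j*10: H(j10) = 0.118297 - 0.985804j.
|H(j10)| = sqrt(Re² + Im²) = 0.9929.
20*log₁₀(0.9929) = -0.06 dB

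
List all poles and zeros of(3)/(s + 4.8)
Set denominator = 0: s + 4.8 = 0 → Poles: -4.8
Numerator is a nonzero constant (3) → Zeros: none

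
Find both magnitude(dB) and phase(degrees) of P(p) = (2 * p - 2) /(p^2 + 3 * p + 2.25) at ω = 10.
Substitute p = j*10: P(j10) = 0.0760875 - 0.181252j.
|P| = 20*log₁₀(sqrt(Re²+Im²)) = -14.13 dB.
∠P = atan2(Im, Re) = -67.23°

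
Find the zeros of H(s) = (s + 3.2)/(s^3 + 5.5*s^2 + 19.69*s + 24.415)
Set numerator = 0: s + 3.2 = 0 → Zeros: -3.2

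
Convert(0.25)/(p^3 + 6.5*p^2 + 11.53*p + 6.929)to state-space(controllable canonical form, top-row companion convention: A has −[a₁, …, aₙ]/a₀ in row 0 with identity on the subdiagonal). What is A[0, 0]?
Reachable canonical form for den = p^3 + 6.5*p^2 + 11.53*p + 6.929: top row of A = -[a₁,a₂,...,aₙ]/a₀, ones on the subdiagonal, zeros elsewhere.
A = [[-6.5, -11.53, -6.929], [1, 0, 0], [0, 1, 0]].
A[0,0] = -6.5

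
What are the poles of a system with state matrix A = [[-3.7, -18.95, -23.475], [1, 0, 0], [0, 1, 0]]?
Eigenvalues solve det(λI - A) = 0.
Characteristic polynomial: λ^3 + 3.7*λ^2 + 18.95*λ + 23.475 = 0.
Factor: (λ + 1.5)(λ^2 + 2.2*λ + 15.65) = 0.
Roots: -1.1 + 3.8j, -1.1 - 3.8j, -1.5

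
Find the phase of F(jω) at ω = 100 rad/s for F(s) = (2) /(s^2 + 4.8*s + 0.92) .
Substitute s = j*100: F(j100) = -0.000199559 - 9.57969e-06j.
∠F(j100) = atan2(Im, Re) = atan2(-9.57969e-06, -0.000199559) = -177.25°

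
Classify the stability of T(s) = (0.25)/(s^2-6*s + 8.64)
Denominator: s^2 - 6*s + 8.64 = (s - 2.4)(s - 3.6). Poles: 2.4, 3.6. Unstable (2 pole(s) in RHP)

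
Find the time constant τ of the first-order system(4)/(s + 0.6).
First-order system: τ = -1/pole. Pole = -0.6. τ = -1/(-0.6) = 1.667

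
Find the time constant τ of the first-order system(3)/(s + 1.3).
First-order system: τ = -1/pole. Pole = -1.3. τ = -1/(-1.3) = 0.7692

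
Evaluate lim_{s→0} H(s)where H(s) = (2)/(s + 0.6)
DC gain = H(0) = num(0)/den(0) = 2/0.6 = 3.333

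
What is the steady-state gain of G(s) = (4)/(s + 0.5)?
DC gain = G(0) = num(0)/den(0) = 4/0.5 = 8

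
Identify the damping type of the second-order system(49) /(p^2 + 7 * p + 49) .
Standard form: ωn²/(p²+2ζωn·p+ωn²) gives ωn=7, ζ=0.5.
Underdamped (ζ = 0.5 < 1)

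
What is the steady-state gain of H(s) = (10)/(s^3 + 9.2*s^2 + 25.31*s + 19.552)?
DC gain = H(0) = num(0)/den(0) = 10/19.552 = 0.5115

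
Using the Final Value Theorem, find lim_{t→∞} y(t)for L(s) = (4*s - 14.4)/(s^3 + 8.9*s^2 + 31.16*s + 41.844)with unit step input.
FVT: lim_{t→∞} y(t) = lim_{s→0} s*Y(s) where Y(s) = L(s)/s.
= lim_{s→0} L(s) = L(0) = num(0)/den(0) = -14.4/41.844 = -0.3441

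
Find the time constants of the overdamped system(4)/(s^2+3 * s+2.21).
Overdamped: real poles at -1.3, -1.7. τ = -1/pole → τ₁ = 0.7692, τ₂ = 0.5882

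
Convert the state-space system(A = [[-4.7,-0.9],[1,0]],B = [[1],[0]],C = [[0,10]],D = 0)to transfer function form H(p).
H(p) = C(pI - A)⁻¹B + D.
Characteristic polynomial det(pI - A) = p^2 + 4.7*p + 0.9.
Numerator from C·adj(pI-A)·B + D·det(pI-A) = 10.
H(p) = (10)/(p^2 + 4.7*p + 0.9)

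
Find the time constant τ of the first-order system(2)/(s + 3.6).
First-order system: τ = -1/pole. Pole = -3.6. τ = -1/(-3.6) = 0.2778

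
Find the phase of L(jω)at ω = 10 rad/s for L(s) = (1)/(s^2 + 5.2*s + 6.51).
Substitute s = j*10: L(j10) = -0.00816908 - 0.00454371j.
∠L(j10) = atan2(Im, Re) = atan2(-0.00454371, -0.00816908) = -150.92°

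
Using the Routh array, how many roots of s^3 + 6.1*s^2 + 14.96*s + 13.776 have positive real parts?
Routh array:
s^3: [1, 14.96]; s^2: [6.1, 13.776]; s^1: [12.7016]; s^0: [13.776]
First column: [1, 6.1, 12.7016, 13.776]. Sign changes = RHP roots = 0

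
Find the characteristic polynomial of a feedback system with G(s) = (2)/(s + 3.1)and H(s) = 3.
Characteristic poly = G_den * H_den + G_num * H_num = (s + 3.1) + (6) = s + 9.1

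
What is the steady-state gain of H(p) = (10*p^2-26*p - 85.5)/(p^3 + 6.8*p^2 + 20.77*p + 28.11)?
DC gain = H(0) = num(0)/den(0) = -85.5/28.11 = -3.042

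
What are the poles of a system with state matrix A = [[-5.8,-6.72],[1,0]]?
Eigenvalues solve det(λI - A) = 0.
Characteristic polynomial: λ^2 + 5.8*λ + 6.72 = 0.
Factor: (λ + 4.2)(λ + 1.6) = 0.
Roots: -1.6, -4.2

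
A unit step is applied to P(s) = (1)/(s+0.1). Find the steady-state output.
FVT: lim_{t→∞} y(t) = lim_{s→0} s*Y(s) where Y(s) = P(s)/s.
= lim_{s→0} P(s) = P(0) = num(0)/den(0) = 1/0.1 = 10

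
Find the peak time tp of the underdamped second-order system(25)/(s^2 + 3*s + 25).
Standard form: ωn²/(s²+2ζωn·s+ωn²) → ωn = 5, ζ = 0.3.
ωd = ωn·√(1-ζ²) = 5·√(1-0.3²) = 4.77.
tp = π/ωd = π/4.77 = 0.6587 s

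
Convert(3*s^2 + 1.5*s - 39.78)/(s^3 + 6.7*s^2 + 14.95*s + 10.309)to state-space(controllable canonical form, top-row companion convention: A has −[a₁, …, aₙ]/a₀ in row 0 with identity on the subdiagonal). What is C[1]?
Reachable canonical form: C = numerator coefficients (right-aligned, zero-padded to length n).
num = 3*s^2 + 1.5*s - 39.78, C = [[3, 1.5, -39.78]].
C[1] = 1.5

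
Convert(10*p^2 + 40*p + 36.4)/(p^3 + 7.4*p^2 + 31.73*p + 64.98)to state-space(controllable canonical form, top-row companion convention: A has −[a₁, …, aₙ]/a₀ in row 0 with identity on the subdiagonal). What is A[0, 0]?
Reachable canonical form for den = p^3 + 7.4*p^2 + 31.73*p + 64.98: top row of A = -[a₁,a₂,...,aₙ]/a₀, ones on the subdiagonal, zeros elsewhere.
A = [[-7.4, -31.73, -64.98], [1, 0, 0], [0, 1, 0]].
A[0,0] = -7.4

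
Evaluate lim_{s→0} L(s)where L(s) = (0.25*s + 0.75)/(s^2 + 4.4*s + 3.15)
DC gain = L(0) = num(0)/den(0) = 0.75/3.15 = 0.2381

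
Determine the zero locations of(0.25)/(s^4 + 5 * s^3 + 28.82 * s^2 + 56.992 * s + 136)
Numerator is a nonzero constant (0.25) → Zeros: none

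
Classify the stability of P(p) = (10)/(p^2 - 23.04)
Denominator: p^2 - 23.04 = (p - 4.8)(p + 4.8). Poles: -4.8, 4.8. Unstable (1 pole(s) in RHP)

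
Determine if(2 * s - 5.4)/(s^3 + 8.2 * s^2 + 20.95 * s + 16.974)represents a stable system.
Denominator: s^3 + 8.2*s^2 + 20.95*s + 16.974 = (s + 4.1)(s + 2.3)(s + 1.8). Poles: -1.8, -2.3, -4.1. All Re(p)<0: Yes (stable)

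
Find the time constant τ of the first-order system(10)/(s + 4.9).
First-order system: τ = -1/pole. Pole = -4.9. τ = -1/(-4.9) = 0.2041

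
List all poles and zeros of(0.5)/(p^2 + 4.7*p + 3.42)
Set denominator = 0: p^2 + 4.7*p + 3.42 = (p + 0.9)(p + 3.8) = 0 → Poles: -0.9, -3.8
Numerator is a nonzero constant (0.5) → Zeros: none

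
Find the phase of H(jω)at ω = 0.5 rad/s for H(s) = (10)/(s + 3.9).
Substitute s = j*0.5: H(j0.5) = 2.52264 - 0.323415j.
∠H(j0.5) = atan2(Im, Re) = atan2(-0.323415, 2.52264) = -7.31°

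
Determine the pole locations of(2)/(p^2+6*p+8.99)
Set denominator = 0: p^2 + 6*p + 8.99 = (p + 3.1)(p + 2.9) = 0 → Poles: -2.9, -3.1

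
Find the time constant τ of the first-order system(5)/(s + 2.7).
First-order system: τ = -1/pole. Pole = -2.7. τ = -1/(-2.7) = 0.3704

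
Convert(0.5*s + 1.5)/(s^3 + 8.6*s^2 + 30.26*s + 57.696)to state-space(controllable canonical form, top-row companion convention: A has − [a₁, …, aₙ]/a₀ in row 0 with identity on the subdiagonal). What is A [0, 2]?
Reachable canonical form for den = s^3 + 8.6*s^2 + 30.26*s + 57.696: top row of A = -[a₁,a₂,...,aₙ]/a₀, ones on the subdiagonal, zeros elsewhere.
A = [[-8.6, -30.26, -57.696], [1, 0, 0], [0, 1, 0]].
A[0,2] = -57.696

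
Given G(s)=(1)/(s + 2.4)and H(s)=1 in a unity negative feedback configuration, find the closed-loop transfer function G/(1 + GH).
Closed-loop T = G/(1+GH).
Numerator: G_num * H_den = 1.
Denominator: G_den * H_den + G_num * H_num = (s + 2.4) + (1) = s + 3.4.
T(s) = (1)/(s + 3.4)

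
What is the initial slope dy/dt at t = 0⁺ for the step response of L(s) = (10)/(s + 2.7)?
IVT: y'(0⁺) = lim_{s→∞} s²·Y(s) = lim_{s→∞} s·L(s).
deg(num) = 0, deg(den) = 1, relative degree = 1, so s·L(s) → (leading num)/(leading den) = 10/1 = 10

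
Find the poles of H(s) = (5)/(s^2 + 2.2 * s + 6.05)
Set denominator = 0: s^2 + 2.2*s + 6.05 = 0 → Poles: -1.1 + 2.2j, -1.1 - 2.2j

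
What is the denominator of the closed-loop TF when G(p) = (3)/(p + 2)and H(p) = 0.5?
Characteristic poly = G_den * H_den + G_num * H_num = (p + 2) + (1.5) = p + 3.5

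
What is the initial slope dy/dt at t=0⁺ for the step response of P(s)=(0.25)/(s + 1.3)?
IVT: y'(0⁺) = lim_{s→∞} s²·Y(s) = lim_{s→∞} s·P(s).
deg(num) = 0, deg(den) = 1, relative degree = 1, so s·P(s) → (leading num)/(leading den) = 0.25/1 = 0.25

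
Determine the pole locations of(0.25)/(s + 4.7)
Set denominator = 0: s + 4.7 = 0 → Poles: -4.7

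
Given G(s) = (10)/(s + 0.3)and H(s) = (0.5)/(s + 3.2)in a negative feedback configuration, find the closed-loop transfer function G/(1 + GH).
Closed-loop T = G/(1+GH).
Numerator: G_num * H_den = 10*s + 32.
Denominator: G_den * H_den + G_num * H_num = (s^2 + 3.5*s + 0.96) + (5) = s^2 + 3.5*s + 5.96.
T(s) = (10*s + 32)/(s^2 + 3.5*s + 5.96)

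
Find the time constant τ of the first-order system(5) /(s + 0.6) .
First-order system: τ = -1/pole. Pole = -0.6. τ = -1/(-0.6) = 1.667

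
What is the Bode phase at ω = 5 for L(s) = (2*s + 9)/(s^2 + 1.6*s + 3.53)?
Substitute s = j*5: L(j5) = -0.215692 - 0.546136j.
∠L(j5) = atan2(Im, Re) = atan2(-0.546136, -0.215692) = -111.55°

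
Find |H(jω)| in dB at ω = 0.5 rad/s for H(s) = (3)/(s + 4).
Substitute s = j*0.5: H(j0.5) = 0.738462 - 0.0923077j.
|H(j0.5)| = sqrt(Re² + Im²) = 0.7442.
20*log₁₀(0.7442) = -2.57 dB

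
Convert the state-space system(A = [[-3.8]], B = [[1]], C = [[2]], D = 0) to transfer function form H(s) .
H(s) = C(sI - A)⁻¹B + D.
Characteristic polynomial det(sI - A) = s + 3.8.
Numerator from C·adj(sI-A)·B + D·det(sI-A) = 2.
H(s) = (2)/(s + 3.8)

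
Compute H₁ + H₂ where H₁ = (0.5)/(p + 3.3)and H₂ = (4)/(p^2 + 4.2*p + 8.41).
Parallel: H = H₁ + H₂ = (n₁·d₂ + n₂·d₁)/(d₁·d₂).
n₁·d₂ = 0.5*p^2 + 2.1*p + 4.205. n₂·d₁ = 4*p + 13.2. Sum = 0.5*p^2 + 6.1*p + 17.405. d₁·d₂ = p^3 + 7.5*p^2 + 22.27*p + 27.753.
H(p) = (0.5*p^2 + 6.1*p + 17.405)/(p^3 + 7.5*p^2 + 22.27*p + 27.753)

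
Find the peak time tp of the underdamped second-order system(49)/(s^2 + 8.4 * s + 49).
Standard form: ωn²/(s²+2ζωn·s+ωn²) → ωn = 7, ζ = 0.6.
ωd = ωn·√(1-ζ²) = 7·√(1-0.6²) = 5.6.
tp = π/ωd = π/5.6 = 0.561 s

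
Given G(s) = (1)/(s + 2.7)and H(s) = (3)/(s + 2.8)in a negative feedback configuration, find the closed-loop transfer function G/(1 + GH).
Closed-loop T = G/(1+GH).
Numerator: G_num * H_den = s + 2.8.
Denominator: G_den * H_den + G_num * H_num = (s^2 + 5.5*s + 7.56) + (3) = s^2 + 5.5*s + 10.56.
T(s) = (s + 2.8)/(s^2 + 5.5*s + 10.56)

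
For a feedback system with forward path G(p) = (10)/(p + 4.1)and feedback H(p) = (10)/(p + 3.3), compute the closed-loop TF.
Closed-loop T = G/(1+GH).
Numerator: G_num * H_den = 10*p + 33.
Denominator: G_den * H_den + G_num * H_num = (p^2 + 7.4*p + 13.53) + (100) = p^2 + 7.4*p + 113.53.
T(p) = (10*p + 33)/(p^2 + 7.4*p + 113.53)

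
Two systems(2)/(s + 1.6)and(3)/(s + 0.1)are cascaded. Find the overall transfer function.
Series: H = H₁ · H₂ = (n₁·n₂)/(d₁·d₂).
Num: n₁·n₂ = 6. Den: d₁·d₂ = s^2 + 1.7*s + 0.16.
H(s) = (6)/(s^2 + 1.7*s + 0.16)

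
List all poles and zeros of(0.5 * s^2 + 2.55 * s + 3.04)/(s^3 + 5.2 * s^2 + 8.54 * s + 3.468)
Set denominator = 0: s^3 + 5.2*s^2 + 8.54*s + 3.468 = (s + 0.6)(s^2 + 4.6*s + 5.78) = 0 → Poles: -0.6, -2.3 + 0.7j, -2.3 - 0.7j
Set numerator = 0: 0.5*s^2 + 2.55*s + 3.04 = 0.5*(s + 1.9)(s + 3.2) = 0 → Zeros: -1.9, -3.2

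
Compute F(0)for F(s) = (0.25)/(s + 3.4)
DC gain = F(0) = num(0)/den(0) = 0.25/3.4 = 0.07353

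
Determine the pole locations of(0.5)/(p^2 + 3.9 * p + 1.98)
Set denominator = 0: p^2 + 3.9*p + 1.98 = (p + 3.3)(p + 0.6) = 0 → Poles: -0.6, -3.3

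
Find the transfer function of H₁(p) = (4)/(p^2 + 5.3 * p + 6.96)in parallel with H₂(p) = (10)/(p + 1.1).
Parallel: H = H₁ + H₂ = (n₁·d₂ + n₂·d₁)/(d₁·d₂).
n₁·d₂ = 4*p + 4.4. n₂·d₁ = 10*p^2 + 53*p + 69.6. Sum = 10*p^2 + 57*p + 74. d₁·d₂ = p^3 + 6.4*p^2 + 12.79*p + 7.656.
H(p) = (10*p^2 + 57*p + 74)/(p^3 + 6.4*p^2 + 12.79*p + 7.656)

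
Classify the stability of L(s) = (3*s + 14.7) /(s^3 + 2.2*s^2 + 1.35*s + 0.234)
Denominator: s^3 + 2.2*s^2 + 1.35*s + 0.234 = (s + 0.6)(s + 1.3)(s + 0.3). Poles: -0.3, -0.6, -1.3. Stable (all poles in LHP)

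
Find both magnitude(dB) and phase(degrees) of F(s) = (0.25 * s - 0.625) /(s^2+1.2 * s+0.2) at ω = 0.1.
Substitute s = j*0.1: F(j0.1) = -2.29208 + 1.57921j.
|F| = 20*log₁₀(sqrt(Re²+Im²)) = 8.89 dB.
∠F = atan2(Im, Re) = 145.43°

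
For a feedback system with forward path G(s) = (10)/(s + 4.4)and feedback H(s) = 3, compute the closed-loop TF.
Closed-loop T = G/(1+GH).
Numerator: G_num * H_den = 10.
Denominator: G_den * H_den + G_num * H_num = (s + 4.4) + (30) = s + 34.4.
T(s) = (10)/(s + 34.4)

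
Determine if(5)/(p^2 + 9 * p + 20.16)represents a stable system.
Denominator: p^2 + 9*p + 20.16 = (p + 4.2)(p + 4.8). Poles: -4.2, -4.8. All Re(p)<0: Yes (stable)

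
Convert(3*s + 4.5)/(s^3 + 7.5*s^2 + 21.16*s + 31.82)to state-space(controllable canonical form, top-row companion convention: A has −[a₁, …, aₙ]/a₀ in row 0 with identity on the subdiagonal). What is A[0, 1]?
Reachable canonical form for den = s^3 + 7.5*s^2 + 21.16*s + 31.82: top row of A = -[a₁,a₂,...,aₙ]/a₀, ones on the subdiagonal, zeros elsewhere.
A = [[-7.5, -21.16, -31.82], [1, 0, 0], [0, 1, 0]].
A[0,1] = -21.16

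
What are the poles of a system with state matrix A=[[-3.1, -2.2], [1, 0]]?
Eigenvalues solve det(λI - A) = 0.
Characteristic polynomial: λ^2 + 3.1*λ + 2.2 = 0.
Factor: (λ + 1.1)(λ + 2) = 0.
Roots: -1.1, -2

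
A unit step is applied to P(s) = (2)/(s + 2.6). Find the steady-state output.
FVT: lim_{t→∞} y(t) = lim_{s→0} s*Y(s) where Y(s) = P(s)/s.
= lim_{s→0} P(s) = P(0) = num(0)/den(0) = 2/2.6 = 0.7692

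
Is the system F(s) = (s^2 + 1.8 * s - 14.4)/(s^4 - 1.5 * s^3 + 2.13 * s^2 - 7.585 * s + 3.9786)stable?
Denominator: s^4 - 1.5*s^3 + 2.13*s^2 - 7.585*s + 3.9786 = (s - 1.9)(s - 0.6)(s^2 + s + 3.49). Poles: -0.5 + 1.8j, -0.5 - 1.8j, 0.6, 1.9. All Re(p)<0: No (unstable)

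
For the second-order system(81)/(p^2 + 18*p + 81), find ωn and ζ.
Standard form: ωn²/(p²+2ζωn·p+ωn²).
const=81=ωn² → ωn=9, p coeff=18=2ζωn → ζ=1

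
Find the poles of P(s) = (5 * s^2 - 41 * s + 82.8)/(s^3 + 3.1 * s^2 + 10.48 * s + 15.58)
Set denominator = 0: s^3 + 3.1*s^2 + 10.48*s + 15.58 = (s + 1.9)(s^2 + 1.2*s + 8.2) = 0 → Poles: -0.6 + 2.8j, -0.6 - 2.8j, -1.9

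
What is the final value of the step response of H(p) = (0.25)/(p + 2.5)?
FVT: lim_{t→∞} y(t) = lim_{p→0} p*Y(p) where Y(p) = H(p)/p.
= lim_{p→0} H(p) = H(0) = num(0)/den(0) = 0.25/2.5 = 0.1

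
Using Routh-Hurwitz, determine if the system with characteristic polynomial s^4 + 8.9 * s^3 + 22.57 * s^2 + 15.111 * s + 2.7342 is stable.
Routh array:
s^4: [1, 22.57, 2.7342]; s^3: [8.9, 15.111]; s^2: [20.8721, 2.7342]; s^1: [13.9451]; s^0: [2.7342]
First column: [1, 8.9, 20.8721, 13.9451, 2.7342]. Sign changes = 0.
Yes, stable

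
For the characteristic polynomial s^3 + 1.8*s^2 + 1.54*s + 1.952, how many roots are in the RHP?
s^3 + 1.8*s^2 + 1.54*s + 1.952 = (s + 1.6)(s^2 + 0.2*s + 1.22). Poles: -0.1 + 1.1j, -0.1 - 1.1j, -1.6. RHP poles (Re>0): 0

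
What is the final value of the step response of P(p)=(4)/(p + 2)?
FVT: lim_{t→∞} y(t) = lim_{p→0} p*Y(p) where Y(p) = P(p)/p.
= lim_{p→0} P(p) = P(0) = num(0)/den(0) = 4/2 = 2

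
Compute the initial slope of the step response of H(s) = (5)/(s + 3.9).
IVT: y'(0⁺) = lim_{s→∞} s²·Y(s) = lim_{s→∞} s·H(s).
deg(num) = 0, deg(den) = 1, relative degree = 1, so s·H(s) → (leading num)/(leading den) = 5/1 = 5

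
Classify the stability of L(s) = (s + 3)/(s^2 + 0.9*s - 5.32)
Denominator: s^2 + 0.9*s - 5.32 = (s - 1.9)(s + 2.8). Poles: -2.8, 1.9. Unstable (1 pole(s) in RHP)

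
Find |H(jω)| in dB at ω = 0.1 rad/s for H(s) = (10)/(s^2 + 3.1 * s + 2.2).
Substitute s = j*0.1: H(j0.1) = 4.47651 - 0.633662j.
|H(j0.1)| = sqrt(Re² + Im²) = 4.521.
20*log₁₀(4.521) = 13.10 dB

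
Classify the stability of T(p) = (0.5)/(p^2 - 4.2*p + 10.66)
Denominator: p^2 - 4.2*p + 10.66. Poles: 2.1 + 2.5j, 2.1 - 2.5j. Unstable (2 pole(s) in RHP)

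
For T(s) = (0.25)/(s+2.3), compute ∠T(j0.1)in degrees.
Substitute s = j*0.1: T(j0.1) = 0.108491 - 0.00471698j.
∠T(j0.1) = atan2(Im, Re) = atan2(-0.00471698, 0.108491) = -2.49°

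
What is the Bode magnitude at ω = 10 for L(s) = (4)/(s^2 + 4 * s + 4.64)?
Substitute s = j*10: L(j10) = -0.0356702 - 0.0149623j.
|L(j10)| = sqrt(Re² + Im²) = 0.03868.
20*log₁₀(0.03868) = -28.25 dB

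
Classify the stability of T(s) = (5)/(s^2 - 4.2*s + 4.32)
Denominator: s^2 - 4.2*s + 4.32 = (s - 1.8)(s - 2.4). Poles: 1.8, 2.4. Unstable (2 pole(s) in RHP)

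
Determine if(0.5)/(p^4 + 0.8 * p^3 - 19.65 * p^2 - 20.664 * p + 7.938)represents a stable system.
Denominator: p^4 + 0.8*p^3 - 19.65*p^2 - 20.664*p + 7.938 = (p - 4.5)(p + 1.4)(p - 0.3)(p + 4.2). Poles: -1.4, -4.2, 0.3, 4.5. All Re(p)<0: No (unstable)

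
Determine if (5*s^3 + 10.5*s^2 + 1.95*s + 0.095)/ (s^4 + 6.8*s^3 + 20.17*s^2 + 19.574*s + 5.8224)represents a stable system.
Denominator: s^4 + 6.8*s^3 + 20.17*s^2 + 19.574*s + 5.8224 = (s + 0.6)(s + 0.8)(s^2 + 5.4*s + 12.13). Poles: -0.6, -0.8, -2.7 + 2.2j, -2.7 - 2.2j. All Re(p)<0: Yes (stable)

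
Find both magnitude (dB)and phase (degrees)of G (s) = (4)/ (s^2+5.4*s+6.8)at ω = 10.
Substitute s = j*10: G(j10) = -0.0321317 - 0.0186171j.
|G| = 20*log₁₀(sqrt(Re²+Im²)) = -28.60 dB.
∠G = atan2(Im, Re) = -149.91°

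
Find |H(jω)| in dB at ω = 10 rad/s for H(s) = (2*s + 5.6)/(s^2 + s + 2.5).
Substitute s = j*10: H(j10) = -0.0360182 - 0.208822j.
|H(j10)| = sqrt(Re² + Im²) = 0.2119.
20*log₁₀(0.2119) = -13.48 dB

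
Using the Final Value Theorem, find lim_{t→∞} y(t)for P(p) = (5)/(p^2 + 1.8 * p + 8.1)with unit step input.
FVT: lim_{t→∞} y(t) = lim_{p→0} p*Y(p) where Y(p) = P(p)/p.
= lim_{p→0} P(p) = P(0) = num(0)/den(0) = 5/8.1 = 0.6173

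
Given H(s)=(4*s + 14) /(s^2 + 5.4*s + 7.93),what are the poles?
Set denominator = 0: s^2 + 5.4*s + 7.93 = 0 → Poles: -2.7 + 0.8j, -2.7 - 0.8j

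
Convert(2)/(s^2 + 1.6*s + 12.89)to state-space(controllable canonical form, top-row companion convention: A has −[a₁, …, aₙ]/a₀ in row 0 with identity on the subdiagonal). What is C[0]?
Reachable canonical form: C = numerator coefficients (right-aligned, zero-padded to length n).
num = 2, C = [[0, 2]].
C[0] = 0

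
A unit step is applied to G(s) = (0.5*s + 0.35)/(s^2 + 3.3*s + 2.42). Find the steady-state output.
FVT: lim_{t→∞} y(t) = lim_{s→0} s*Y(s) where Y(s) = G(s)/s.
= lim_{s→0} G(s) = G(0) = num(0)/den(0) = 0.35/2.42 = 0.1446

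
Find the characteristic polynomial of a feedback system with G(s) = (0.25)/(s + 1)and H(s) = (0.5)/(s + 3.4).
Characteristic poly = G_den * H_den + G_num * H_num = (s^2 + 4.4*s + 3.4) + (0.125) = s^2 + 4.4*s + 3.525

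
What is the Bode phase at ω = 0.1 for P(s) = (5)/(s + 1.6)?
Substitute s = j*0.1: P(j0.1) = 3.11284 - 0.194553j.
∠P(j0.1) = atan2(Im, Re) = atan2(-0.194553, 3.11284) = -3.58°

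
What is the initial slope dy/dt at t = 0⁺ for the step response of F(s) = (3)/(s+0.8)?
IVT: y'(0⁺) = lim_{s→∞} s²·Y(s) = lim_{s→∞} s·F(s).
deg(num) = 0, deg(den) = 1, relative degree = 1, so s·F(s) → (leading num)/(leading den) = 3/1 = 3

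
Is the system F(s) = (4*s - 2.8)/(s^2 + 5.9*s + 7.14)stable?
Denominator: s^2 + 5.9*s + 7.14 = (s + 4.2)(s + 1.7). Poles: -1.7, -4.2. All Re(p)<0: Yes (stable)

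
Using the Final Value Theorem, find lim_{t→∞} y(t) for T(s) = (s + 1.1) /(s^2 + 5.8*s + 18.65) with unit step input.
FVT: lim_{t→∞} y(t) = lim_{s→0} s*Y(s) where Y(s) = T(s)/s.
= lim_{s→0} T(s) = T(0) = num(0)/den(0) = 1.1/18.65 = 0.05898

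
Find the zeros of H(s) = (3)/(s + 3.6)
Numerator is a nonzero constant (3) → Zeros: none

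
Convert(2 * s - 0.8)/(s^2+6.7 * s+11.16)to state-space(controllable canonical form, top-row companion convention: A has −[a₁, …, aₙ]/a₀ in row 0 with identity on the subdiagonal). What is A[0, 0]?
Reachable canonical form for den = s^2 + 6.7*s + 11.16: top row of A = -[a₁,a₂,...,aₙ]/a₀, ones on the subdiagonal, zeros elsewhere.
A = [[-6.7, -11.16], [1, 0]].
A[0,0] = -6.7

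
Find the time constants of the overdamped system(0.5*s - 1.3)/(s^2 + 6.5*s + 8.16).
Overdamped: real poles at -4.8, -1.7. τ = -1/pole → τ₁ = 0.2083, τ₂ = 0.5882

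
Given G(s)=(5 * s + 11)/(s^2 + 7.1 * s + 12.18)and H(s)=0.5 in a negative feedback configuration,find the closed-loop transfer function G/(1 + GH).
Closed-loop T = G/(1+GH).
Numerator: G_num * H_den = 5*s + 11.
Denominator: G_den * H_den + G_num * H_num = (s^2 + 7.1*s + 12.18) + (2.5*s + 5.5) = s^2 + 9.6*s + 17.68.
T(s) = (5*s + 11)/(s^2 + 9.6*s + 17.68)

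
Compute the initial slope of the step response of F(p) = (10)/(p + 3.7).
IVT: y'(0⁺) = lim_{p→∞} p²·Y(p) = lim_{p→∞} p·F(p).
deg(num) = 0, deg(den) = 1, relative degree = 1, so p·F(p) → (leading num)/(leading den) = 10/1 = 10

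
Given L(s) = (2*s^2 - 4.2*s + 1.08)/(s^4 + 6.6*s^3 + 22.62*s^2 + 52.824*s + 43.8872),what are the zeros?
Set numerator = 0: 2*s^2 - 4.2*s + 1.08 = 2*(s - 1.8)(s - 0.3) = 0 → Zeros: 0.3, 1.8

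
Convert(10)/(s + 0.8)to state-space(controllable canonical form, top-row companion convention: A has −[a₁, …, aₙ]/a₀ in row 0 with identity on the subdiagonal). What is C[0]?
Reachable canonical form: C = numerator coefficients (right-aligned, zero-padded to length n).
num = 10, C = [[10]].
C[0] = 10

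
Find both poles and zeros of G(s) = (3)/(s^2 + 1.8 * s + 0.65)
Set denominator = 0: s^2 + 1.8*s + 0.65 = (s + 0.5)(s + 1.3) = 0 → Poles: -0.5, -1.3
Numerator is a nonzero constant (3) → Zeros: none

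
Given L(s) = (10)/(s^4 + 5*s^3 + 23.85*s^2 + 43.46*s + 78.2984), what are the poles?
Set denominator = 0: s^4 + 5*s^3 + 23.85*s^2 + 43.46*s + 78.2984 = (s^2 + 3*s + 10.09)(s^2 + 2*s + 7.76) = 0 → Poles: -1 + 2.6j, -1 - 2.6j, -1.5 + 2.8j, -1.5 - 2.8j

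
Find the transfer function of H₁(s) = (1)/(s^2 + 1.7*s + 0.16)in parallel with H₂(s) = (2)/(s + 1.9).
Parallel: H = H₁ + H₂ = (n₁·d₂ + n₂·d₁)/(d₁·d₂).
n₁·d₂ = s + 1.9. n₂·d₁ = 2*s^2 + 3.4*s + 0.32. Sum = 2*s^2 + 4.4*s + 2.22. d₁·d₂ = s^3 + 3.6*s^2 + 3.39*s + 0.304.
H(s) = (2*s^2 + 4.4*s + 2.22)/(s^3 + 3.6*s^2 + 3.39*s + 0.304)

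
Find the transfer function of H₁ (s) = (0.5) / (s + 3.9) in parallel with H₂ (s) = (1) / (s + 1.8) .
Parallel: H = H₁ + H₂ = (n₁·d₂ + n₂·d₁)/(d₁·d₂).
n₁·d₂ = 0.5*s + 0.9. n₂·d₁ = s + 3.9. Sum = 1.5*s + 4.8. d₁·d₂ = s^2 + 5.7*s + 7.02.
H(s) = (1.5*s + 4.8)/(s^2 + 5.7*s + 7.02)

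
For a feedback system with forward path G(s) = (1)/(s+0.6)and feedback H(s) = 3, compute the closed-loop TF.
Closed-loop T = G/(1+GH).
Numerator: G_num * H_den = 1.
Denominator: G_den * H_den + G_num * H_num = (s + 0.6) + (3) = s + 3.6.
T(s) = (1)/(s + 3.6)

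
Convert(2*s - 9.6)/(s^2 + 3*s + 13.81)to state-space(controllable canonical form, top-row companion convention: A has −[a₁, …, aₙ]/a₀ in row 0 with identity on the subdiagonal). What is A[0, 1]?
Reachable canonical form for den = s^2 + 3*s + 13.81: top row of A = -[a₁,a₂,...,aₙ]/a₀, ones on the subdiagonal, zeros elsewhere.
A = [[-3, -13.81], [1, 0]].
A[0,1] = -13.81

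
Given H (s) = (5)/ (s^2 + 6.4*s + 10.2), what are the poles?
Set denominator = 0: s^2 + 6.4*s + 10.2 = (s + 3)(s + 3.4) = 0 → Poles: -3, -3.4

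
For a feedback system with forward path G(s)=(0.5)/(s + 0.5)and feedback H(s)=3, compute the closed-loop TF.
Closed-loop T = G/(1+GH).
Numerator: G_num * H_den = 0.5.
Denominator: G_den * H_den + G_num * H_num = (s + 0.5) + (1.5) = s + 2.
T(s) = (0.5)/(s + 2)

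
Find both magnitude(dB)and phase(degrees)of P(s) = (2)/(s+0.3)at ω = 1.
Substitute s = j*1: P(j1) = 0.550459 - 1.83486j.
|P| = 20*log₁₀(sqrt(Re²+Im²)) = 5.65 dB.
∠P = atan2(Im, Re) = -73.30°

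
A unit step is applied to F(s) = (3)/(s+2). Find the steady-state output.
FVT: lim_{t→∞} y(t) = lim_{s→0} s*Y(s) where Y(s) = F(s)/s.
= lim_{s→0} F(s) = F(0) = num(0)/den(0) = 3/2 = 1.5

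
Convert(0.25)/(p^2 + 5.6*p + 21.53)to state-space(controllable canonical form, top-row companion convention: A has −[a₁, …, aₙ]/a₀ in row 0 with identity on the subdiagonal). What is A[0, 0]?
Reachable canonical form for den = p^2 + 5.6*p + 21.53: top row of A = -[a₁,a₂,...,aₙ]/a₀, ones on the subdiagonal, zeros elsewhere.
A = [[-5.6, -21.53], [1, 0]].
A[0,0] = -5.6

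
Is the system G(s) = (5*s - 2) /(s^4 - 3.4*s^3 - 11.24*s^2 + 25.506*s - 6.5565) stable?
Denominator: s^4 - 3.4*s^3 - 11.24*s^2 + 25.506*s - 6.5565 = (s - 1.5)(s - 0.3)(s + 3.1)(s - 4.7). Poles: -3.1, 0.3, 1.5, 4.7. All Re(p)<0: No (unstable)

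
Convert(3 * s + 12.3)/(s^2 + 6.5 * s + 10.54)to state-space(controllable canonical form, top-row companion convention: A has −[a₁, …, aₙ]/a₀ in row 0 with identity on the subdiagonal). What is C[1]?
Reachable canonical form: C = numerator coefficients (right-aligned, zero-padded to length n).
num = 3*s + 12.3, C = [[3, 12.3]].
C[1] = 12.3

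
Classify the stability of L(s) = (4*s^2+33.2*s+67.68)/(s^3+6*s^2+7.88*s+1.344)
Denominator: s^3 + 6*s^2 + 7.88*s + 1.344 = (s + 0.2)(s + 1.6)(s + 4.2). Poles: -0.2, -1.6, -4.2. Stable (all poles in LHP)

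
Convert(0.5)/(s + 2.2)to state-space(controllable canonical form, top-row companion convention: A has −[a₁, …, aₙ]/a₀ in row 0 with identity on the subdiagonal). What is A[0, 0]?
Reachable canonical form for den = s + 2.2: top row of A = -[a₁,a₂,...,aₙ]/a₀, ones on the subdiagonal, zeros elsewhere.
A = [[-2.2]].
A[0,0] = -2.2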